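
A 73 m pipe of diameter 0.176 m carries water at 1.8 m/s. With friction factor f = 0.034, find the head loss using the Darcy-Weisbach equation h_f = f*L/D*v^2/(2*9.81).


v^2 = 1.8^2 = 3.24 m^2/s^2
L/D = 73/0.176 = 414.77273
h_f = f*(L/D)*v^2/(2g) = 0.034 * 414.77273 * 3.24 / 19.62 = 2.32882 m

2.32882 m


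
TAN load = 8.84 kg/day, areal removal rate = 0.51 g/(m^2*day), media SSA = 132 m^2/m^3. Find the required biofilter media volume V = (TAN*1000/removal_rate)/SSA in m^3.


A = 8.84*1000 / 0.51 = 17333.333 m^2
V = 17333.333 / 132 = 131.313

131.313 m^3


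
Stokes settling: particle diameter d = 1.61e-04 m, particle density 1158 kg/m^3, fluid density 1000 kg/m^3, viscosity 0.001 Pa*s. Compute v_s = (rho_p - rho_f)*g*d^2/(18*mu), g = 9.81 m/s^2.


Density difference: rho_p - rho_f = 1158 - 1000 = 158 kg/m^3
d^2 = (1.61e-04)^2 = 2.5921e-08 m^2
Numerator = (rho_p - rho_f) * g * d^2 = 158 * 9.81 * 2.5921e-08 = 4.0177032e-05
Denominator = 18 * mu = 18 * 0.001 = 0.018
v_s = 4.0177032e-05 / 0.018 = 0.00223206 m/s
Check: Re = rho_f * v_s * d / mu = 1000 * 0.00223206 * 1.61e-04 / 0.001 = 0.359 < 1, so Stokes' law applies.

0.00223206 m/s


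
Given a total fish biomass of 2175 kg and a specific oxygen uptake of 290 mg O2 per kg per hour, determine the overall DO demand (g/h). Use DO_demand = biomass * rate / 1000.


Total O2 consumption (mg/h) = 2175 kg * 290 mg/(kg*h) = 630750 mg/h
Convert to g/h: 630750 / 1000 = 630.75 g/h

630.75 g/h


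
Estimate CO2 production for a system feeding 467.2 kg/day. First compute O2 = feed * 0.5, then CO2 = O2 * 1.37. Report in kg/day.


O2 = 467.2 * 0.5 = 233.6
CO2 = 233.6 * 1.37 = 320.032

320.032 kg/day


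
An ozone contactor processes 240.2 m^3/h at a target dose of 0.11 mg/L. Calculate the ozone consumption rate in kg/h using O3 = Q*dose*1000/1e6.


O3 demand (mg/h) = Q * dose * 1000 = 240.2 * 0.11 * 1000 = 26422 mg/h
Convert mg to kg: 26422 / 1e6 = 0.026422 kg/h

0.026422 kg/h


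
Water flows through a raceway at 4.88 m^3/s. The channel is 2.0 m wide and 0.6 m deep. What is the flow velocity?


Cross-sectional area = W * d = 2.0 * 0.6 = 1.2 m^2
Velocity = Q / A = 4.88 / 1.2 = 4.06667 m/s

4.06667 m/s


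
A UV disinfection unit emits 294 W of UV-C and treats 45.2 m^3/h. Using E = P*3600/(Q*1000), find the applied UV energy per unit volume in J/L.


Energy delivered per hour = 294 W * 3600 s = 1058400 J/h
Volume treated per hour = 45.2 m^3/h * 1000 = 45200 L/h
dose = 1058400 / 45200 = 23.4159 J/L

23.4159 J/L


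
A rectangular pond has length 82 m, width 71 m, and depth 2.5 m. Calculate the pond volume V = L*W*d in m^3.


Base area = L * W = 82 * 71 = 5822 m^2
Volume = area * depth = 5822 * 2.5 = 14555 m^3

14555 m^3


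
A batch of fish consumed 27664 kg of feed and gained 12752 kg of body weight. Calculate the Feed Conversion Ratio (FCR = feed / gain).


FCR = feed consumed / weight gained
FCR = 27664 kg / 12752 kg = 2.16939

2.16939


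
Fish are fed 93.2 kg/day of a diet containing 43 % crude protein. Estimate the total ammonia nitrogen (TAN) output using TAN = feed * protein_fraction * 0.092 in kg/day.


Protein in feed = 93.2 * 43/100 = 40.076 kg/day
TAN = protein * 0.092 = 40.076 * 0.092 = 3.686992 kg/day

3.686992 kg/day


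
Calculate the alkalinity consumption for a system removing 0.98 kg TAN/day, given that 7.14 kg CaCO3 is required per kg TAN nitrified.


Alkalinity factor: 7.14 kg CaCO3 consumed per kg TAN nitrified
alk = 0.98 kg TAN * 7.14 = 6.9972 kg CaCO3/day

6.9972 kg CaCO3/day


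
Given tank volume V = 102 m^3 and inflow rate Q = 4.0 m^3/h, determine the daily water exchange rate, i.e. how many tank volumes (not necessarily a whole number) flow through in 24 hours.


Daily flow volume = 4.0 m^3/h * 24 h = 96 m^3/day
Exchanges = daily flow / tank volume = 96 / 102 = 0.941176 exchanges/day

0.941176 exchanges/day


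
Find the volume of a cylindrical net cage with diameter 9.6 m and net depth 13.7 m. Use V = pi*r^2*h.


r = d/2 = 9.6/2 = 4.8 m
Base area = pi*r^2 = pi*4.8^2 = 72.382295 m^2
Volume = 72.382295 * 13.7 = 991.637 m^3

991.637 m^3


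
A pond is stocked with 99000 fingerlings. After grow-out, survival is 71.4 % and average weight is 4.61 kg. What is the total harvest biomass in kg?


Survivors = 99000 * 71.4/100 = 70686 fish
Harvest biomass = survivors * W_f = 70686 * 4.61 = 325862.46 kg

325862.46 kg


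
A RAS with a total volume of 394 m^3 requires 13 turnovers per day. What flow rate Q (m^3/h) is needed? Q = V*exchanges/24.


Daily recirculation volume = 394 m^3 * 13 = 5122 m^3/day
Flow rate Q = daily volume / 24 h = 5122 / 24 = 213.417 m^3/h

213.417 m^3/h


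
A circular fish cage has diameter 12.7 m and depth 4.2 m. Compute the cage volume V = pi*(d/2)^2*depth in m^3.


r = d/2 = 12.7/2 = 6.35 m
Base area = pi*r^2 = pi*6.35^2 = 126.67687 m^2
Volume = 126.67687 * 4.2 = 532.043 m^3

532.043 m^3


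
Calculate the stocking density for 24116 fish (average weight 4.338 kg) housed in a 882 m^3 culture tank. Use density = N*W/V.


Total biomass = 24116 fish * 4.338 kg = 104615.208 kg
Density = total biomass / volume = 104615.208 / 882 = 118.611 kg/m^3

118.611 kg/m^3


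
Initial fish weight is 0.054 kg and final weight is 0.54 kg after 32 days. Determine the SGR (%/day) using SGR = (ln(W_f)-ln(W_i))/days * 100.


ln(W_f) = ln(0.54) = -0.61618614
ln(W_i) = ln(0.054) = -2.9187712
ln(W_f) - ln(W_i) = -0.61618614 - -2.9187712 = 2.3025851
SGR = 2.3025851 / 32 * 100 = 7.19558 %/day

7.19558 %/day


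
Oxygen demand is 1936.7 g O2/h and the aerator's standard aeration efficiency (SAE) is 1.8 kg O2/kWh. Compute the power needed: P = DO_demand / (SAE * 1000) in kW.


SAE in g O2/kWh = 1.8 * 1000 = 1800 g/kWh
P = DO_demand / SAE_g = 1936.7 / 1800 = 1.07594 kW

1.07594 kW


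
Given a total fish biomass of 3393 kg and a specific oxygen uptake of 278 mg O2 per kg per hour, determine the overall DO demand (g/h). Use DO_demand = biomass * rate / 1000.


Total O2 consumption (mg/h) = 3393 kg * 278 mg/(kg*h) = 943254 mg/h
Convert to g/h: 943254 / 1000 = 943.254 g/h

943.254 g/h


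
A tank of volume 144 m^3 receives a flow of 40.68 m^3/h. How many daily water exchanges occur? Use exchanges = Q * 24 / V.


Daily flow volume = 40.68 m^3/h * 24 h = 976.32 m^3/day
Exchanges = daily flow / tank volume = 976.32 / 144 = 6.78 exchanges/day

6.78 exchanges/day


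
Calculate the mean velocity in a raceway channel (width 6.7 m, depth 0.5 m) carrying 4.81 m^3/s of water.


Cross-sectional area = W * d = 6.7 * 0.5 = 3.35 m^2
Velocity = Q / A = 4.81 / 3.35 = 1.43582 m/s

1.43582 m/s


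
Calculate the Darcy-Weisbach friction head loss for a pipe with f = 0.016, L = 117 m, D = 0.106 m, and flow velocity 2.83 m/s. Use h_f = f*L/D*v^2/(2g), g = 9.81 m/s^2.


v^2 = 2.83^2 = 8.0089 m^2/s^2
L/D = 117/0.106 = 1103.7736
h_f = f*(L/D)*v^2/(2g) = 0.016 * 1103.7736 * 8.0089 / 19.62 = 7.20898 m

7.20898 m


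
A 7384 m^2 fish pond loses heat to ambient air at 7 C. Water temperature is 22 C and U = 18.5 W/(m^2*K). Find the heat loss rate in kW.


Temperature difference dT = 22 - 7 = 15 K
Heat loss (W) = U * A * dT = 18.5 * 7384 * 15 = 2049060 W
Convert to kW: 2049060 / 1000 = 2049.06 kW

2049.06 kW


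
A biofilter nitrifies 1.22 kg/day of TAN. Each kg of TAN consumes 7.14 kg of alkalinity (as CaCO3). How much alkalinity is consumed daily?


Alkalinity factor: 7.14 kg CaCO3 consumed per kg TAN nitrified
alk = 1.22 kg TAN * 7.14 = 8.7108 kg CaCO3/day

8.7108 kg CaCO3/day


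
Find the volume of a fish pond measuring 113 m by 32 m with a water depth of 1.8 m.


Base area = L * W = 113 * 32 = 3616 m^2
Volume = area * depth = 3616 * 1.8 = 6508.8 m^3

6508.8 m^3


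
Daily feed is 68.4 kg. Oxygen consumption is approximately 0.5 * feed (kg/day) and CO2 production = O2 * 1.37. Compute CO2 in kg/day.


O2 = 68.4 * 0.5 = 34.2
CO2 = 34.2 * 1.37 = 46.854

46.854 kg/day


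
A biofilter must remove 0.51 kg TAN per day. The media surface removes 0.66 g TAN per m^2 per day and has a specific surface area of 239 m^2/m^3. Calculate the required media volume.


A = 0.51*1000 / 0.66 = 772.72727 m^2
V = 772.72727 / 239 = 3.23317

3.23317 m^3


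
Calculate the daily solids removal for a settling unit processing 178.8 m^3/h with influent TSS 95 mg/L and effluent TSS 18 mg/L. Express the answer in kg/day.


Concentration drop: TSS_in - TSS_out = 95 - 18 = 77 mg/L
Hourly solids removed = Q * dTSS = 178.8 m^3/h * 77 mg/L = 13767.6 g/h  (m^3/h * mg/L = g/h)
Daily solids removed = 13767.6 * 24 = 330422.4 g/day
Convert g to kg: 330422.4 / 1000 = 330.4224 kg/day

330.4224 kg/day


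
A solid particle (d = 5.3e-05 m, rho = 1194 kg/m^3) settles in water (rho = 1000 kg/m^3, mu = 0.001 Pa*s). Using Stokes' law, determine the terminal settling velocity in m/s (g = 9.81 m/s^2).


Density difference: rho_p - rho_f = 1194 - 1000 = 194 kg/m^3
d^2 = (5.3e-05)^2 = 2.809e-09 m^2
Numerator = (rho_p - rho_f) * g * d^2 = 194 * 9.81 * 2.809e-09 = 5.3459203e-06
Denominator = 18 * mu = 18 * 0.001 = 0.018
v_s = 5.3459203e-06 / 0.018 = 2.96996e-04 m/s
Check: Re = rho_f * v_s * d / mu = 1000 * 2.96996e-04 * 5.3e-05 / 0.001 = 0.0157 < 1, so Stokes' law applies.

2.96996e-04 m/s


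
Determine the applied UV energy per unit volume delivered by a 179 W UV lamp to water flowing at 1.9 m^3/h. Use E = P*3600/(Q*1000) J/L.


Energy delivered per hour = 179 W * 3600 s = 644400 J/h
Volume treated per hour = 1.9 m^3/h * 1000 = 1900 L/h
dose = 644400 / 1900 = 339.158 J/L

339.158 J/L


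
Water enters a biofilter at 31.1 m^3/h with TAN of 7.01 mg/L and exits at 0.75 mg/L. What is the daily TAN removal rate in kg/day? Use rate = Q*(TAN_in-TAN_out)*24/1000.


Concentration drop: TAN_in - TAN_out = 7.01 - 0.75 = 6.26 mg/L
Hourly TAN removed = Q * dTAN = 31.1 m^3/h * 6.26 mg/L = 194.686 g/h  (m^3/h * mg/L = g/h)
Daily TAN removed = 194.686 * 24 = 4672.464 g/day
Convert to kg/day: 4672.464 / 1000 = 4.672464 kg/day

4.672464 kg/day


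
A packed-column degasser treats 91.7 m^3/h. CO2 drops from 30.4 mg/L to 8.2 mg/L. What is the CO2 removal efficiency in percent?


CO2_out / CO2_in = 8.2 / 30.4 = 0.26973684
Fraction remaining = 0.26973684
efficiency = (1 - 0.26973684) * 100 = 73.0263 %

73.0263 %


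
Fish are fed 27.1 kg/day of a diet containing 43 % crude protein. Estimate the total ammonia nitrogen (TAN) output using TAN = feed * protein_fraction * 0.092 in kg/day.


Protein in feed = 27.1 * 43/100 = 11.653 kg/day
TAN = protein * 0.092 = 11.653 * 0.092 = 1.072076 kg/day

1.072076 kg/day


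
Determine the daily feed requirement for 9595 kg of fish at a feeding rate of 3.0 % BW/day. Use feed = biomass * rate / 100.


Feeding rate fraction = 3.0% / 100 = 0.03
Daily feed = 9595 kg * 0.03 = 287.85 kg/day

287.85 kg/day


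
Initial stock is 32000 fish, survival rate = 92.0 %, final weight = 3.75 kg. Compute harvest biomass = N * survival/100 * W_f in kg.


Survivors = 32000 * 92.0/100 = 29440 fish
Harvest biomass = survivors * W_f = 29440 * 3.75 = 110400 kg

110400 kg


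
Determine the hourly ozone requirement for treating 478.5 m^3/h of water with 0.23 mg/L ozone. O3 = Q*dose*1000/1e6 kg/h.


O3 demand (mg/h) = Q * dose * 1000 = 478.5 * 0.23 * 1000 = 110055 mg/h
Convert mg to kg: 110055 / 1e6 = 0.110055 kg/h

0.110055 kg/h


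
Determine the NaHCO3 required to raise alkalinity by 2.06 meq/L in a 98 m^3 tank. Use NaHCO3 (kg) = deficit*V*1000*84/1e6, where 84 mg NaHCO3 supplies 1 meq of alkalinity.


Tank volume in L = 98 m^3 * 1000 = 98000 L
Total meq required = 2.06 meq/L * 98000 L = 201880 meq
NaHCO3 mass = 201880 meq * 84 mg/meq / 1e6 = 16.9579 kg

16.9579 kg


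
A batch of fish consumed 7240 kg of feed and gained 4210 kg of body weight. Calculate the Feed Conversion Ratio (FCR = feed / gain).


FCR = feed consumed / weight gained
FCR = 7240 kg / 4210 kg = 1.71971

1.71971


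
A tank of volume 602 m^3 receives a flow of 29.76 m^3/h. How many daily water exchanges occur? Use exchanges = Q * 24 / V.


Daily flow volume = 29.76 m^3/h * 24 h = 714.24 m^3/day
Exchanges = daily flow / tank volume = 714.24 / 602 = 1.18645 exchanges/day

1.18645 exchanges/day


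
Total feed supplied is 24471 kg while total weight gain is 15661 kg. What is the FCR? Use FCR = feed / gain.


FCR = feed consumed / weight gained
FCR = 24471 kg / 15661 kg = 1.56254

1.56254


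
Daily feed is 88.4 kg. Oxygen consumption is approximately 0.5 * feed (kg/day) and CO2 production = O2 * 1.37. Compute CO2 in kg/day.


O2 = 88.4 * 0.5 = 44.2
CO2 = 44.2 * 1.37 = 60.554

60.554 kg/day


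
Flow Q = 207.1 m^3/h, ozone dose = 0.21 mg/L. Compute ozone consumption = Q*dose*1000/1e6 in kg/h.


O3 demand (mg/h) = Q * dose * 1000 = 207.1 * 0.21 * 1000 = 43491 mg/h
Convert mg to kg: 43491 / 1e6 = 0.043491 kg/h

0.043491 kg/h


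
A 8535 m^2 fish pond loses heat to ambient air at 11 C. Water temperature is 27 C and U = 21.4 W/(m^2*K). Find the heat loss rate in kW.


Temperature difference dT = 27 - 11 = 16 K
Heat loss (W) = U * A * dT = 21.4 * 8535 * 16 = 2922384 W
Convert to kW: 2922384 / 1000 = 2922.384 kW

2922.384 kW


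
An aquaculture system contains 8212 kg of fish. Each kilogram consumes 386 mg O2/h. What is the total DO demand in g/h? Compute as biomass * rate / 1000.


Total O2 consumption (mg/h) = 8212 kg * 386 mg/(kg*h) = 3169832 mg/h
Convert to g/h: 3169832 / 1000 = 3169.832 g/h

3169.832 g/h


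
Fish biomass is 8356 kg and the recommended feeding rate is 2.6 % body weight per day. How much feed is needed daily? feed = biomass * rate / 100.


Feeding rate fraction = 2.6% / 100 = 0.026
Daily feed = 8356 kg * 0.026 = 217.256 kg/day

217.256 kg/day


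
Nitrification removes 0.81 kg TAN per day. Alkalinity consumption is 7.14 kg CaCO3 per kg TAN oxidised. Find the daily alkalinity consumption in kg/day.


Alkalinity factor: 7.14 kg CaCO3 consumed per kg TAN nitrified
alk = 0.81 kg TAN * 7.14 = 5.7834 kg CaCO3/day

5.7834 kg CaCO3/day


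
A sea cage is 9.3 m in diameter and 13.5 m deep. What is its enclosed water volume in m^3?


r = d/2 = 9.3/2 = 4.65 m
Base area = pi*r^2 = pi*4.65^2 = 67.929087 m^2
Volume = 67.929087 * 13.5 = 917.043 m^3

917.043 m^3


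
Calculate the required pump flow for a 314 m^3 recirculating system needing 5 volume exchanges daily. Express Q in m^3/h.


Daily recirculation volume = 314 m^3 * 5 = 1570 m^3/day
Flow rate Q = daily volume / 24 h = 1570 / 24 = 65.4167 m^3/h

65.4167 m^3/h


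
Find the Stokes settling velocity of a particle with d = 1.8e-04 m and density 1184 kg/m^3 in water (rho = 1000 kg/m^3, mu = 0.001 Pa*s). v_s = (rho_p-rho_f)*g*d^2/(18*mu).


Density difference: rho_p - rho_f = 1184 - 1000 = 184 kg/m^3
d^2 = (1.8e-04)^2 = 3.24e-08 m^2
Numerator = (rho_p - rho_f) * g * d^2 = 184 * 9.81 * 3.24e-08 = 5.8483296e-05
Denominator = 18 * mu = 18 * 0.001 = 0.018
v_s = 5.8483296e-05 / 0.018 = 0.00324907 m/s
Check: Re = rho_f * v_s * d / mu = 1000 * 0.00324907 * 1.8e-04 / 0.001 = 0.585 < 1, so Stokes' law applies.

0.00324907 m/s


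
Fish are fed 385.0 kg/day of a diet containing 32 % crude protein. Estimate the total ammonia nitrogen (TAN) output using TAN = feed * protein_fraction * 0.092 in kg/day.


Protein in feed = 385.0 * 32/100 = 123.2 kg/day
TAN = protein * 0.092 = 123.2 * 0.092 = 11.3344 kg/day

11.3344 kg/day


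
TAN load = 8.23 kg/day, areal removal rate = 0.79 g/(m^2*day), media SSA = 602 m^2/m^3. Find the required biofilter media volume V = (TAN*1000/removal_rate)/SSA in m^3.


A = 8.23*1000 / 0.79 = 10417.722 m^2
V = 10417.722 / 602 = 17.3052

17.3052 m^3


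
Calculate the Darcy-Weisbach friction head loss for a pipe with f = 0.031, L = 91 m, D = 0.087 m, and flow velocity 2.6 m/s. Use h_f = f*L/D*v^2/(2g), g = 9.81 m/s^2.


v^2 = 2.6^2 = 6.76 m^2/s^2
L/D = 91/0.087 = 1045.977
h_f = f*(L/D)*v^2/(2g) = 0.031 * 1045.977 * 6.76 / 19.62 = 11.172 m

11.172 m


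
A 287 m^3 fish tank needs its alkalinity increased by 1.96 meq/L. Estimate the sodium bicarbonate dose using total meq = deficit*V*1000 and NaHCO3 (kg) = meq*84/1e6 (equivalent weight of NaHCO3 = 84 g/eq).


Tank volume in L = 287 m^3 * 1000 = 287000 L
Total meq required = 1.96 meq/L * 287000 L = 562520 meq
NaHCO3 mass = 562520 meq * 84 mg/meq / 1e6 = 47.2517 kg

47.2517 kg


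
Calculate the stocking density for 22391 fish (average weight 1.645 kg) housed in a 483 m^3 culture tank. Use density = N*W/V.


Total biomass = 22391 fish * 1.645 kg = 36833.195 kg
Density = total biomass / volume = 36833.195 / 483 = 76.2592 kg/m^3

76.2592 kg/m^3


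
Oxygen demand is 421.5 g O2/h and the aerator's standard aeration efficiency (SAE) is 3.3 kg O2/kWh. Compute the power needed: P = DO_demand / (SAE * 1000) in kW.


SAE in g O2/kWh = 3.3 * 1000 = 3300 g/kWh
P = DO_demand / SAE_g = 421.5 / 3300 = 0.127727 kW

0.127727 kW


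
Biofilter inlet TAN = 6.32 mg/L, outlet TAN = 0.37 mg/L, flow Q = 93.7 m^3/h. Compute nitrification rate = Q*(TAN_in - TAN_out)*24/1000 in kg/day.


Concentration drop: TAN_in - TAN_out = 6.32 - 0.37 = 5.95 mg/L
Hourly TAN removed = Q * dTAN = 93.7 m^3/h * 5.95 mg/L = 557.515 g/h  (m^3/h * mg/L = g/h)
Daily TAN removed = 557.515 * 24 = 13380.36 g/day
Convert to kg/day: 13380.36 / 1000 = 13.38036 kg/day

13.38036 kg/day


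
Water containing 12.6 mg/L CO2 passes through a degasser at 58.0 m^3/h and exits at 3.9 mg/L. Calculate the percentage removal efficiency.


CO2_out / CO2_in = 3.9 / 12.6 = 0.30952381
Fraction remaining = 0.30952381
efficiency = (1 - 0.30952381) * 100 = 69.0476 %

69.0476 %


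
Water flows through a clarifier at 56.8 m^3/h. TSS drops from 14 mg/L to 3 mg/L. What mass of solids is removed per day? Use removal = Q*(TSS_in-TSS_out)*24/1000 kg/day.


Concentration drop: TSS_in - TSS_out = 14 - 3 = 11 mg/L
Hourly solids removed = Q * dTSS = 56.8 m^3/h * 11 mg/L = 624.8 g/h  (m^3/h * mg/L = g/h)
Daily solids removed = 624.8 * 24 = 14995.2 g/day
Convert g to kg: 14995.2 / 1000 = 14.9952 kg/day

14.9952 kg/day


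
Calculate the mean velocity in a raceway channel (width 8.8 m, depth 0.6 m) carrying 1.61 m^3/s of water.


Cross-sectional area = W * d = 8.8 * 0.6 = 5.28 m^2
Velocity = Q / A = 1.61 / 5.28 = 0.304924 m/s

0.304924 m/s


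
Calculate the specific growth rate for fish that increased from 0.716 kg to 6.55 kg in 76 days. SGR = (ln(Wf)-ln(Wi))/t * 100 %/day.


ln(W_f) = ln(6.55) = 1.879465
ln(W_i) = ln(0.716) = -0.33407511
ln(W_f) - ln(W_i) = 1.879465 - -0.33407511 = 2.2135401
SGR = 2.2135401 / 76 * 100 = 2.91255 %/day

2.91255 %/day


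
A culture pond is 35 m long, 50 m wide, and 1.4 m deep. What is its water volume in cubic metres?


Base area = L * W = 35 * 50 = 1750 m^2
Volume = area * depth = 1750 * 1.4 = 2450 m^3

2450 m^3


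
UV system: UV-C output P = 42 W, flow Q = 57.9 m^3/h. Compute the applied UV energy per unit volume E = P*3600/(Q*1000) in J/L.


Energy delivered per hour = 42 W * 3600 s = 151200 J/h
Volume treated per hour = 57.9 m^3/h * 1000 = 57900 L/h
dose = 151200 / 57900 = 2.6114 J/L

2.6114 J/L


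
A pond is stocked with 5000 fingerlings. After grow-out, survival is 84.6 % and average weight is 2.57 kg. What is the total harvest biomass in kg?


Survivors = 5000 * 84.6/100 = 4230 fish
Harvest biomass = survivors * W_f = 4230 * 2.57 = 10871.1 kg

10871.1 kg


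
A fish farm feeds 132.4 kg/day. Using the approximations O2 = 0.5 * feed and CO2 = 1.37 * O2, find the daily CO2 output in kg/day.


O2 = 132.4 * 0.5 = 66.2
CO2 = 66.2 * 1.37 = 90.694

90.694 kg/day


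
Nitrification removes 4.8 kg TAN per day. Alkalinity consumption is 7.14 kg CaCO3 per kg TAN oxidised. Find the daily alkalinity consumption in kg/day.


Alkalinity factor: 7.14 kg CaCO3 consumed per kg TAN nitrified
alk = 4.8 kg TAN * 7.14 = 34.272 kg CaCO3/day

34.272 kg CaCO3/day


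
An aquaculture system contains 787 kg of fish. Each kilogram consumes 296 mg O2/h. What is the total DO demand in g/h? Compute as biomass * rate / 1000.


Total O2 consumption (mg/h) = 787 kg * 296 mg/(kg*h) = 232952 mg/h
Convert to g/h: 232952 / 1000 = 232.952 g/h

232.952 g/h


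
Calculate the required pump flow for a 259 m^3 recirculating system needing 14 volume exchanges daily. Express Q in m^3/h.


Daily recirculation volume = 259 m^3 * 14 = 3626 m^3/day
Flow rate Q = daily volume / 24 h = 3626 / 24 = 151.083 m^3/h

151.083 m^3/h


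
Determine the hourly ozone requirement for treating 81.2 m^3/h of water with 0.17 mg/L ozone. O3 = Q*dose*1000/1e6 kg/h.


O3 demand (mg/h) = Q * dose * 1000 = 81.2 * 0.17 * 1000 = 13804 mg/h
Convert mg to kg: 13804 / 1e6 = 0.013804 kg/h

0.013804 kg/h


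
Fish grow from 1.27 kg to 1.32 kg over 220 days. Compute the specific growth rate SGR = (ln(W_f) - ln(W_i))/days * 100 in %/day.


ln(W_f) = ln(1.32) = 0.27763174
ln(W_i) = ln(1.27) = 0.2390169
ln(W_f) - ln(W_i) = 0.27763174 - 0.2390169 = 0.03861484
SGR = 0.03861484 / 220 * 100 = 0.0175522 %/day

0.0175522 %/day


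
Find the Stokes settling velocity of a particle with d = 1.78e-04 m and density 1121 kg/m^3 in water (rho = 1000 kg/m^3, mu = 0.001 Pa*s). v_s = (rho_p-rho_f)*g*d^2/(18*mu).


Density difference: rho_p - rho_f = 1121 - 1000 = 121 kg/m^3
d^2 = (1.78e-04)^2 = 3.1684e-08 m^2
Numerator = (rho_p - rho_f) * g * d^2 = 121 * 9.81 * 3.1684e-08 = 3.7609225e-05
Denominator = 18 * mu = 18 * 0.001 = 0.018
v_s = 3.7609225e-05 / 0.018 = 0.0020894 m/s
Check: Re = rho_f * v_s * d / mu = 1000 * 0.0020894 * 1.78e-04 / 0.001 = 0.372 < 1, so Stokes' law applies.

0.0020894 m/s


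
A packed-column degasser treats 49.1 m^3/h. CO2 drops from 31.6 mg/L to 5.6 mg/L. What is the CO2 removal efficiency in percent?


CO2_out / CO2_in = 5.6 / 31.6 = 0.17721519
Fraction remaining = 0.17721519
efficiency = (1 - 0.17721519) * 100 = 82.2785 %

82.2785 %


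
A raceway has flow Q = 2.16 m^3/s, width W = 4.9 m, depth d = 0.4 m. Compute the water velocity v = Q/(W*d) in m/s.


Cross-sectional area = W * d = 4.9 * 0.4 = 1.96 m^2
Velocity = Q / A = 2.16 / 1.96 = 1.10204 m/s

1.10204 m/s


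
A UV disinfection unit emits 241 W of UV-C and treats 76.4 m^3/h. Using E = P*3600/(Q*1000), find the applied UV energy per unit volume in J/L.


Energy delivered per hour = 241 W * 3600 s = 867600 J/h
Volume treated per hour = 76.4 m^3/h * 1000 = 76400 L/h
dose = 867600 / 76400 = 11.356 J/L

11.356 J/L


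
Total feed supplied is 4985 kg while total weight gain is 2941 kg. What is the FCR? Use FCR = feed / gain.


FCR = feed consumed / weight gained
FCR = 4985 kg / 2941 kg = 1.695

1.695


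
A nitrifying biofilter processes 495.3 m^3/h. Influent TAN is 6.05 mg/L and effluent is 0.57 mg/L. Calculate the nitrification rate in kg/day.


Concentration drop: TAN_in - TAN_out = 6.05 - 0.57 = 5.48 mg/L
Hourly TAN removed = Q * dTAN = 495.3 m^3/h * 5.48 mg/L = 2714.244 g/h  (m^3/h * mg/L = g/h)
Daily TAN removed = 2714.244 * 24 = 65141.856 g/day
Convert to kg/day: 65141.856 / 1000 = 65.141856 kg/day

65.141856 kg/day


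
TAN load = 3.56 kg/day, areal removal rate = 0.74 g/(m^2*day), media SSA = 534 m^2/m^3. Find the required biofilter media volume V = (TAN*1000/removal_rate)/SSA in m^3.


A = 3.56*1000 / 0.74 = 4810.8108 m^2
V = 4810.8108 / 534 = 9.00901

9.00901 m^3


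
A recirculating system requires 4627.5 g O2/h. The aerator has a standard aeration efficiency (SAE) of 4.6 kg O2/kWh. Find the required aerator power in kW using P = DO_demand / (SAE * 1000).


SAE in g O2/kWh = 4.6 * 1000 = 4600 g/kWh
P = DO_demand / SAE_g = 4627.5 / 4600 = 1.00598 kW

1.00598 kW


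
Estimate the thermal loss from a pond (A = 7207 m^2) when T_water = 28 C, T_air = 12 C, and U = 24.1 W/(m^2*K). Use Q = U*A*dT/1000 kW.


Temperature difference dT = 28 - 12 = 16 K
Heat loss (W) = U * A * dT = 24.1 * 7207 * 16 = 2779019.2 W
Convert to kW: 2779019.2 / 1000 = 2779.0192 kW

2779.0192 kW


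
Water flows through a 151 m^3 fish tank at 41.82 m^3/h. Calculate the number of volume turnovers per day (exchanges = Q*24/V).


Daily flow volume = 41.82 m^3/h * 24 h = 1003.68 m^3/day
Exchanges = daily flow / tank volume = 1003.68 / 151 = 6.64689 exchanges/day

6.64689 exchanges/day


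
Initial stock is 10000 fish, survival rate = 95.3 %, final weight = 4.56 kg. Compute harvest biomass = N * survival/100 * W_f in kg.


Survivors = 10000 * 95.3/100 = 9530 fish
Harvest biomass = survivors * W_f = 9530 * 4.56 = 43456.8 kg

43456.8 kg


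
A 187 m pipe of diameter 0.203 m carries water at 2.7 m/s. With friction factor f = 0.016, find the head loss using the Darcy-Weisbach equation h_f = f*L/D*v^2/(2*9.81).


v^2 = 2.7^2 = 7.29 m^2/s^2
L/D = 187/0.203 = 921.18227
h_f = f*(L/D)*v^2/(2g) = 0.016 * 921.18227 * 7.29 / 19.62 = 5.47639 m

5.47639 m


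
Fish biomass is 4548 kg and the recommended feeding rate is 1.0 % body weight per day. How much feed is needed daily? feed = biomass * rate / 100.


Feeding rate fraction = 1.0% / 100 = 0.01
Daily feed = 4548 kg * 0.01 = 45.48 kg/day

45.48 kg/day


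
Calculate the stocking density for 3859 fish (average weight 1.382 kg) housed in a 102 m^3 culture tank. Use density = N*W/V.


Total biomass = 3859 fish * 1.382 kg = 5333.138 kg
Density = total biomass / volume = 5333.138 / 102 = 52.2857 kg/m^3

52.2857 kg/m^3


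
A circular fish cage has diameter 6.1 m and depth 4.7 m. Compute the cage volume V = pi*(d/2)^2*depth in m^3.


r = d/2 = 6.1/2 = 3.05 m
Base area = pi*r^2 = pi*3.05^2 = 29.224666 m^2
Volume = 29.224666 * 4.7 = 137.356 m^3

137.356 m^3


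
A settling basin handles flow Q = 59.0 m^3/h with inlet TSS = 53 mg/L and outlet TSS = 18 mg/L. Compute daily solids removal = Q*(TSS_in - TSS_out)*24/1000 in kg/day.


Concentration drop: TSS_in - TSS_out = 53 - 18 = 35 mg/L
Hourly solids removed = Q * dTSS = 59.0 m^3/h * 35 mg/L = 2065 g/h  (m^3/h * mg/L = g/h)
Daily solids removed = 2065 * 24 = 49560 g/day
Convert g to kg: 49560 / 1000 = 49.56 kg/day

49.56 kg/day


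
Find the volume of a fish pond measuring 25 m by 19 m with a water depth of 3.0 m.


Base area = L * W = 25 * 19 = 475 m^2
Volume = area * depth = 475 * 3.0 = 1425 m^3

1425 m^3


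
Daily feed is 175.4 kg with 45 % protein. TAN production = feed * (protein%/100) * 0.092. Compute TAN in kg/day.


Protein in feed = 175.4 * 45/100 = 78.93 kg/day
TAN = protein * 0.092 = 78.93 * 0.092 = 7.26156 kg/day

7.26156 kg/day


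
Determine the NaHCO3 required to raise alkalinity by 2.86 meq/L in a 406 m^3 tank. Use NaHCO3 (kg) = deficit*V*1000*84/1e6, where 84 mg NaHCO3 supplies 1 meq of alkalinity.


Tank volume in L = 406 m^3 * 1000 = 406000 L
Total meq required = 2.86 meq/L * 406000 L = 1161160 meq
NaHCO3 mass = 1161160 meq * 84 mg/meq / 1e6 = 97.5374 kg

97.5374 kg


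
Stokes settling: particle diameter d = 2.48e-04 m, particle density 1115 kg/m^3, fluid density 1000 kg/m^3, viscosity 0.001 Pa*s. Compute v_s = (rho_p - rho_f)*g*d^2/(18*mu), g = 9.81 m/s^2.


Density difference: rho_p - rho_f = 1115 - 1000 = 115 kg/m^3
d^2 = (2.48e-04)^2 = 6.1504e-08 m^2
Numerator = (rho_p - rho_f) * g * d^2 = 115 * 9.81 * 6.1504e-08 = 6.9385738e-05
Denominator = 18 * mu = 18 * 0.001 = 0.018
v_s = 6.9385738e-05 / 0.018 = 0.00385476 m/s
Check: Re = rho_f * v_s * d / mu = 1000 * 0.00385476 * 2.48e-04 / 0.001 = 0.956 < 1, so Stokes' law applies.

0.00385476 m/s


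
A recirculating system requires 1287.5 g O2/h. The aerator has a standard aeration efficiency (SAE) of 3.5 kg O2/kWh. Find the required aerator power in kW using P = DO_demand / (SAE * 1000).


SAE in g O2/kWh = 3.5 * 1000 = 3500 g/kWh
P = DO_demand / SAE_g = 1287.5 / 3500 = 0.367857 kW

0.367857 kW


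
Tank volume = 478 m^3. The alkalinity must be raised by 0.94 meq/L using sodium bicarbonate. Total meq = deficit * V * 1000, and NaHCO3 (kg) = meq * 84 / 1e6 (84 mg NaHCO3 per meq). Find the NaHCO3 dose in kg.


Tank volume in L = 478 m^3 * 1000 = 478000 L
Total meq required = 0.94 meq/L * 478000 L = 449320 meq
NaHCO3 mass = 449320 meq * 84 mg/meq / 1e6 = 37.7429 kg

37.7429 kg


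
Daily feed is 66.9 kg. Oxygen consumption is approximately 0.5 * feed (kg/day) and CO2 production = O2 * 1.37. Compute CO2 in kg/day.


O2 = 66.9 * 0.5 = 33.45
CO2 = 33.45 * 1.37 = 45.8265

45.8265 kg/day


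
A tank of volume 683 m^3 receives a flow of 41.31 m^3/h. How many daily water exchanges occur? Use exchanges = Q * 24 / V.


Daily flow volume = 41.31 m^3/h * 24 h = 991.44 m^3/day
Exchanges = daily flow / tank volume = 991.44 / 683 = 1.4516 exchanges/day

1.4516 exchanges/day


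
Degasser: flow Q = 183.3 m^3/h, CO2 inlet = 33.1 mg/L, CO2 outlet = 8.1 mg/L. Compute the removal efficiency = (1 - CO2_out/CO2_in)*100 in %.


CO2_out / CO2_in = 8.1 / 33.1 = 0.24471299
Fraction remaining = 0.24471299
efficiency = (1 - 0.24471299) * 100 = 75.5287 %

75.5287 %


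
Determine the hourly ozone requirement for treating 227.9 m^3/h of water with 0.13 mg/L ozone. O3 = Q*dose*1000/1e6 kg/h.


O3 demand (mg/h) = Q * dose * 1000 = 227.9 * 0.13 * 1000 = 29627 mg/h
Convert mg to kg: 29627 / 1e6 = 0.029627 kg/h

0.029627 kg/h


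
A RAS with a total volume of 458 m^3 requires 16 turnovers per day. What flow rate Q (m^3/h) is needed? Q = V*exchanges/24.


Daily recirculation volume = 458 m^3 * 16 = 7328 m^3/day
Flow rate Q = daily volume / 24 h = 7328 / 24 = 305.333 m^3/h

305.333 m^3/h


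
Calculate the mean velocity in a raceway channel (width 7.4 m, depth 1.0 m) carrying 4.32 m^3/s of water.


Cross-sectional area = W * d = 7.4 * 1.0 = 7.4 m^2
Velocity = Q / A = 4.32 / 7.4 = 0.583784 m/s

0.583784 m/s


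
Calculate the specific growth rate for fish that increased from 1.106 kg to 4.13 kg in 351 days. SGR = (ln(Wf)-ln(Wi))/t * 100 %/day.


ln(W_f) = ln(4.13) = 1.4182774
ln(W_i) = ln(1.106) = 0.1007499
ln(W_f) - ln(W_i) = 1.4182774 - 0.1007499 = 1.3175275
SGR = 1.3175275 / 351 * 100 = 0.375364 %/day

0.375364 %/day


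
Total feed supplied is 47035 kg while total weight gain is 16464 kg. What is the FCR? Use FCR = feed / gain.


FCR = feed consumed / weight gained
FCR = 47035 kg / 16464 kg = 2.85684

2.85684


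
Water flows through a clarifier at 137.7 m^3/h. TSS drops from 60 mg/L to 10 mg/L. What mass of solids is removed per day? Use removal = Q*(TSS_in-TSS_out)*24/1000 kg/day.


Concentration drop: TSS_in - TSS_out = 60 - 10 = 50 mg/L
Hourly solids removed = Q * dTSS = 137.7 m^3/h * 50 mg/L = 6885 g/h  (m^3/h * mg/L = g/h)
Daily solids removed = 6885 * 24 = 165240 g/day
Convert g to kg: 165240 / 1000 = 165.24 kg/day

165.24 kg/day


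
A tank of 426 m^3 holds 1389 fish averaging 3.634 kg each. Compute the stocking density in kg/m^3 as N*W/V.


Total biomass = 1389 fish * 3.634 kg = 5047.626 kg
Density = total biomass / volume = 5047.626 / 426 = 11.8489 kg/m^3

11.8489 kg/m^3


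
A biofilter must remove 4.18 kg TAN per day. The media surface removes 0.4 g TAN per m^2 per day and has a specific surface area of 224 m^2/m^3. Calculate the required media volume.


A = 4.18*1000 / 0.4 = 10450 m^2
V = 10450 / 224 = 46.6518

46.6518 m^3


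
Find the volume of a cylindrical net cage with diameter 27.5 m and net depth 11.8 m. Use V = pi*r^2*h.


r = d/2 = 27.5/2 = 13.75 m
Base area = pi*r^2 = pi*13.75^2 = 593.95736 m^2
Volume = 593.95736 * 11.8 = 7008.7 m^3

7008.7 m^3


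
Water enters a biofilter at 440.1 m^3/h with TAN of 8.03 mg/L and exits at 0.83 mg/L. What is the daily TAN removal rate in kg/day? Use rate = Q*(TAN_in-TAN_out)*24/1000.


Concentration drop: TAN_in - TAN_out = 8.03 - 0.83 = 7.2 mg/L
Hourly TAN removed = Q * dTAN = 440.1 m^3/h * 7.2 mg/L = 3168.72 g/h  (m^3/h * mg/L = g/h)
Daily TAN removed = 3168.72 * 24 = 76049.28 g/day
Convert to kg/day: 76049.28 / 1000 = 76.04928 kg/day

76.04928 kg/day


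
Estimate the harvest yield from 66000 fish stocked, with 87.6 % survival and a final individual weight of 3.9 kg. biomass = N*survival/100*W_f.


Survivors = 66000 * 87.6/100 = 57816 fish
Harvest biomass = survivors * W_f = 57816 * 3.9 = 225482.4 kg

225482.4 kg


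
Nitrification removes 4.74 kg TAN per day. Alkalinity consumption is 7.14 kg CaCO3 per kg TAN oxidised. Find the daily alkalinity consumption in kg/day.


Alkalinity factor: 7.14 kg CaCO3 consumed per kg TAN nitrified
alk = 4.74 kg TAN * 7.14 = 33.8436 kg CaCO3/day

33.8436 kg CaCO3/day


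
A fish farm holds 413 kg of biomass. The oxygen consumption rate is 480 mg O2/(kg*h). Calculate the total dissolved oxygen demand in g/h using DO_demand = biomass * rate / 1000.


Total O2 consumption (mg/h) = 413 kg * 480 mg/(kg*h) = 198240 mg/h
Convert to g/h: 198240 / 1000 = 198.24 g/h

198.24 g/h


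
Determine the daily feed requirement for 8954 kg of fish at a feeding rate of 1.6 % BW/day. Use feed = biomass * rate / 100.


Feeding rate fraction = 1.6% / 100 = 0.016
Daily feed = 8954 kg * 0.016 = 143.264 kg/day

143.264 kg/day


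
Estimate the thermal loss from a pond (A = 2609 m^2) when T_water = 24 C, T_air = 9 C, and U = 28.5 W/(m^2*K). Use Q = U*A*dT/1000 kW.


Temperature difference dT = 24 - 9 = 15 K
Heat loss (W) = U * A * dT = 28.5 * 2609 * 15 = 1115347.5 W
Convert to kW: 1115347.5 / 1000 = 1115.3475 kW

1115.3475 kW


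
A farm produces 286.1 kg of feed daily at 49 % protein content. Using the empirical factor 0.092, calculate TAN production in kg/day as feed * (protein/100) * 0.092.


Protein in feed = 286.1 * 49/100 = 140.189 kg/day
TAN = protein * 0.092 = 140.189 * 0.092 = 12.897388 kg/day

12.897388 kg/day


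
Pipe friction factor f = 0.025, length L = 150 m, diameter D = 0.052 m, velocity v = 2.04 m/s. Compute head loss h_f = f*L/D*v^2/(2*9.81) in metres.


v^2 = 2.04^2 = 4.1616 m^2/s^2
L/D = 150/0.052 = 2884.6154
h_f = f*(L/D)*v^2/(2g) = 0.025 * 2884.6154 * 4.1616 / 19.62 = 15.2964 m

15.2964 m


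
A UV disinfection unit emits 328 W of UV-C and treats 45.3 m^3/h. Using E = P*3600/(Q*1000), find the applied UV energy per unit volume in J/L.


Energy delivered per hour = 328 W * 3600 s = 1180800 J/h
Volume treated per hour = 45.3 m^3/h * 1000 = 45300 L/h
dose = 1180800 / 45300 = 26.0662 J/L

26.0662 J/L


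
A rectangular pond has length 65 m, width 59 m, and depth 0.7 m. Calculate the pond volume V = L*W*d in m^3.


Base area = L * W = 65 * 59 = 3835 m^2
Volume = area * depth = 3835 * 0.7 = 2684.5 m^3

2684.5 m^3


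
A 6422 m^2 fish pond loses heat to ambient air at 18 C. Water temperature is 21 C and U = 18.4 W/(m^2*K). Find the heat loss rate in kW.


Temperature difference dT = 21 - 18 = 3 K
Heat loss (W) = U * A * dT = 18.4 * 6422 * 3 = 354494.4 W
Convert to kW: 354494.4 / 1000 = 354.4944 kW

354.4944 kW


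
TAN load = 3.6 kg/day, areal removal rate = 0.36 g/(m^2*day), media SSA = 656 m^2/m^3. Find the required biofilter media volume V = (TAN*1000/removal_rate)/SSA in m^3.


A = 3.6*1000 / 0.36 = 10000 m^2
V = 10000 / 656 = 15.2439

15.2439 m^3


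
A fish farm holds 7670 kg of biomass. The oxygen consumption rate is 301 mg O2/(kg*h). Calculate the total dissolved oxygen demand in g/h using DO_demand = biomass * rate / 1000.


Total O2 consumption (mg/h) = 7670 kg * 301 mg/(kg*h) = 2308670 mg/h
Convert to g/h: 2308670 / 1000 = 2308.67 g/h

2308.67 g/h


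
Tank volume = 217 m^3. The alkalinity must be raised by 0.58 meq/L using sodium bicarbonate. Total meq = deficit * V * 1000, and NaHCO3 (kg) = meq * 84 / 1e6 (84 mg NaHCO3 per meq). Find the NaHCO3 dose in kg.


Tank volume in L = 217 m^3 * 1000 = 217000 L
Total meq required = 0.58 meq/L * 217000 L = 125860 meq
NaHCO3 mass = 125860 meq * 84 mg/meq / 1e6 = 10.5722 kg

10.5722 kg


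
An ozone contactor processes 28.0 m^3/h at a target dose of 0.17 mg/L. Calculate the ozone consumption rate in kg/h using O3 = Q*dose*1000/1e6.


O3 demand (mg/h) = Q * dose * 1000 = 28.0 * 0.17 * 1000 = 4760 mg/h
Convert mg to kg: 4760 / 1e6 = 0.00476 kg/h

0.00476 kg/h


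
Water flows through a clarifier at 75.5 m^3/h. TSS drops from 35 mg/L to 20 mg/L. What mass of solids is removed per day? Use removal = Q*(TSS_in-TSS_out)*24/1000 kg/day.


Concentration drop: TSS_in - TSS_out = 35 - 20 = 15 mg/L
Hourly solids removed = Q * dTSS = 75.5 m^3/h * 15 mg/L = 1132.5 g/h  (m^3/h * mg/L = g/h)
Daily solids removed = 1132.5 * 24 = 27180 g/day
Convert g to kg: 27180 / 1000 = 27.18 kg/day

27.18 kg/day


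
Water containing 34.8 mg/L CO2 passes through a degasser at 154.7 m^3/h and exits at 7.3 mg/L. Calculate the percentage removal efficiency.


CO2_out / CO2_in = 7.3 / 34.8 = 0.20977011
Fraction remaining = 0.20977011
efficiency = (1 - 0.20977011) * 100 = 79.023 %

79.023 %


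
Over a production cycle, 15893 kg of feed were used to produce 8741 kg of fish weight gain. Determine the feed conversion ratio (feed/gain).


FCR = feed consumed / weight gained
FCR = 15893 kg / 8741 kg = 1.81821

1.81821


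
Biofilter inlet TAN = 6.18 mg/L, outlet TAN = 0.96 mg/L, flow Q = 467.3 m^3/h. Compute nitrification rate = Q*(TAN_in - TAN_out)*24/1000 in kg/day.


Concentration drop: TAN_in - TAN_out = 6.18 - 0.96 = 5.22 mg/L
Hourly TAN removed = Q * dTAN = 467.3 m^3/h * 5.22 mg/L = 2439.306 g/h  (m^3/h * mg/L = g/h)
Daily TAN removed = 2439.306 * 24 = 58543.344 g/day
Convert to kg/day: 58543.344 / 1000 = 58.543344 kg/day

58.543344 kg/day


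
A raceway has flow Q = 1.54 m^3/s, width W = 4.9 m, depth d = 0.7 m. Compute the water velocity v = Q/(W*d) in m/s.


Cross-sectional area = W * d = 4.9 * 0.7 = 3.43 m^2
Velocity = Q / A = 1.54 / 3.43 = 0.44898 m/s

0.44898 m/s


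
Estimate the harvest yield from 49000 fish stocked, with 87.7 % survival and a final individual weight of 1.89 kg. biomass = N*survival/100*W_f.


Survivors = 49000 * 87.7/100 = 42973 fish
Harvest biomass = survivors * W_f = 42973 * 1.89 = 81218.97 kg

81218.97 kg


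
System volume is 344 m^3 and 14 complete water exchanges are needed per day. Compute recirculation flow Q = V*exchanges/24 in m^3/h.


Daily recirculation volume = 344 m^3 * 14 = 4816 m^3/day
Flow rate Q = daily volume / 24 h = 4816 / 24 = 200.667 m^3/h

200.667 m^3/h


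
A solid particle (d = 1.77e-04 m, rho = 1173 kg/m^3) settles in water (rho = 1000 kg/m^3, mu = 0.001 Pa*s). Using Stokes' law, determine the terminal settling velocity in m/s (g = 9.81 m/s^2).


Density difference: rho_p - rho_f = 1173 - 1000 = 173 kg/m^3
d^2 = (1.77e-04)^2 = 3.1329e-08 m^2
Numerator = (rho_p - rho_f) * g * d^2 = 173 * 9.81 * 3.1329e-08 = 5.3169386e-05
Denominator = 18 * mu = 18 * 0.001 = 0.018
v_s = 5.3169386e-05 / 0.018 = 0.00295385 m/s
Check: Re = rho_f * v_s * d / mu = 1000 * 0.00295385 * 1.77e-04 / 0.001 = 0.523 < 1, so Stokes' law applies.

0.00295385 m/s


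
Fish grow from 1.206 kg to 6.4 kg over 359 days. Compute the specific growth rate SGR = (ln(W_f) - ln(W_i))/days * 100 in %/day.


ln(W_f) = ln(6.4) = 1.856298
ln(W_i) = ln(1.206) = 0.1873091
ln(W_f) - ln(W_i) = 1.856298 - 0.1873091 = 1.6689889
SGR = 1.6689889 / 359 * 100 = 0.464899 %/day

0.464899 %/day


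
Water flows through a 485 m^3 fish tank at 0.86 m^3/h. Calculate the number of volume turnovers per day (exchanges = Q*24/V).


Daily flow volume = 0.86 m^3/h * 24 h = 20.64 m^3/day
Exchanges = daily flow / tank volume = 20.64 / 485 = 0.0425567 exchanges/day

0.0425567 exchanges/day


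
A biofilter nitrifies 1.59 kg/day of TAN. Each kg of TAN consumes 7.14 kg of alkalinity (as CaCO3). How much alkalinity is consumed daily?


Alkalinity factor: 7.14 kg CaCO3 consumed per kg TAN nitrified
alk = 1.59 kg TAN * 7.14 = 11.3526 kg CaCO3/day

11.3526 kg CaCO3/day


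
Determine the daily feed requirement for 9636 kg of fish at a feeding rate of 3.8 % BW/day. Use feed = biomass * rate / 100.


Feeding rate fraction = 3.8% / 100 = 0.038
Daily feed = 9636 kg * 0.038 = 366.168 kg/day

366.168 kg/day
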